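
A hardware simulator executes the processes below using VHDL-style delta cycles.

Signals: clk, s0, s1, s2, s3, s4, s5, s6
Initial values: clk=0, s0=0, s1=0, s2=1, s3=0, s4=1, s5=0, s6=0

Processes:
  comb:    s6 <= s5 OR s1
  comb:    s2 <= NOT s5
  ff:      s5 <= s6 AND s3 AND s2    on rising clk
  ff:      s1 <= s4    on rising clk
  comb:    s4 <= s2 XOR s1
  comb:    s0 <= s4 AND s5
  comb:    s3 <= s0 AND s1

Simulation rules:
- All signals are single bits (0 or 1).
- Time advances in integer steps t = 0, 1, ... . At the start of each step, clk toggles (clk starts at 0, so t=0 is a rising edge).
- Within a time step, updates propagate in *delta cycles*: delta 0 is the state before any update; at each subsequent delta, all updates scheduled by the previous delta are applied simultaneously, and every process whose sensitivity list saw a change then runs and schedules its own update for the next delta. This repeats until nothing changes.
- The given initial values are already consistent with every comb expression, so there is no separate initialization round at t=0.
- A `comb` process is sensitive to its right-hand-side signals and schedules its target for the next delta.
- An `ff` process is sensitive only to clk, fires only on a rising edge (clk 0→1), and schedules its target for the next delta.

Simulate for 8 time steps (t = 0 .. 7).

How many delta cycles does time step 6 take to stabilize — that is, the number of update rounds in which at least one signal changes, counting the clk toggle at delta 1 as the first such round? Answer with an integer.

t=0 Δ0: s1=0 clk=0 s3=0 s5=0 s4=1 s6=0 s0=0 s2=1
  Δ1: clk:0→1
  Δ2: s1:0→1
  Δ3: s4:1→0, s6:0→1
  (3Δ to stable)
t=1 Δ0: s1=1 clk=1 s3=0 s5=0 s4=0 s6=1 s0=0 s2=1
  Δ1: clk:1→0
  (1Δ to stable)
t=2 Δ0: s1=1 clk=0 s3=0 s5=0 s4=0 s6=1 s0=0 s2=1
  Δ1: clk:0→1
  Δ2: s1:1→0
  Δ3: s4:0→1, s6:1→0
  (3Δ to stable)
t=3 Δ0: s1=0 clk=1 s3=0 s5=0 s4=1 s6=0 s0=0 s2=1
  Δ1: clk:1→0
  (1Δ to stable)
t=4 Δ0: s1=0 clk=0 s3=0 s5=0 s4=1 s6=0 s0=0 s2=1
  Δ1: clk:0→1
  Δ2: s1:0→1
  Δ3: s4:1→0, s6:0→1
  (3Δ to stable)
t=5 Δ0: s1=1 clk=1 s3=0 s5=0 s4=0 s6=1 s0=0 s2=1
  Δ1: clk:1→0
  (1Δ to stable)
t=6 Δ0: s1=1 clk=0 s3=0 s5=0 s4=0 s6=1 s0=0 s2=1
  Δ1: clk:0→1
  Δ2: s1:1→0
  Δ3: s4:0→1, s6:1→0
  (3Δ to stable)
t=7 Δ0: s1=0 clk=1 s3=0 s5=0 s4=1 s6=0 s0=0 s2=1
  Δ1: clk:1→0
  (1Δ to stable)

3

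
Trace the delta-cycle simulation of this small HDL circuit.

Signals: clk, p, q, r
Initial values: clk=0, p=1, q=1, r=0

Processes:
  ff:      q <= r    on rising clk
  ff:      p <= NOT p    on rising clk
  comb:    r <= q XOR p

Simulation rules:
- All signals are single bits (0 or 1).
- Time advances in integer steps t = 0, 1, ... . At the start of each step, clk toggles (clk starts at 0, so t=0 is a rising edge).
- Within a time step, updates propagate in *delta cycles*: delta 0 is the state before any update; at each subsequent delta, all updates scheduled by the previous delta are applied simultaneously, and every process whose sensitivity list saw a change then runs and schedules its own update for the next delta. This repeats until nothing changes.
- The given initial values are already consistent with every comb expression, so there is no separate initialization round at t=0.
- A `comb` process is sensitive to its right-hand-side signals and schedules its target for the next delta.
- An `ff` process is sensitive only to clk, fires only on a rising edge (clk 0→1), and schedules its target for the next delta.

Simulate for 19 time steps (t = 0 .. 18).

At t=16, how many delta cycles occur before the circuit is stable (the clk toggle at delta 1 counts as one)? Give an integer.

2

t=0 Δ0: p=1 r=0 clk=0 q=1
  Δ1: clk:0→1
  Δ2: p:1→0, q:1→0
  (2Δ to stable)
t=1 Δ0: p=0 r=0 clk=1 q=0
  Δ1: clk:1→0
  (1Δ to stable)
t=2 Δ0: p=0 r=0 clk=0 q=0
  Δ1: clk:0→1
  Δ2: p:0→1
  Δ3: r:0→1
  (3Δ to stable)
t=3 Δ0: p=1 r=1 clk=1 q=0
  Δ1: clk:1→0
  (1Δ to stable)
t=4 Δ0: p=1 r=1 clk=0 q=0
  Δ1: clk:0→1
  Δ2: p:1→0, q:0→1
  (2Δ to stable)
t=5 Δ0: p=0 r=1 clk=1 q=1
  Δ1: clk:1→0
  (1Δ to stable)
t=6 Δ0: p=0 r=1 clk=0 q=1
  Δ1: clk:0→1
  Δ2: p:0→1
  Δ3: r:1→0
  (3Δ to stable)
t=7 Δ0: p=1 r=0 clk=1 q=1
  Δ1: clk:1→0
  (1Δ to stable)
t=8 Δ0: p=1 r=0 clk=0 q=1
  Δ1: clk:0→1
  Δ2: p:1→0, q:1→0
  (2Δ to stable)
t=9 Δ0: p=0 r=0 clk=1 q=0
  Δ1: clk:1→0
  (1Δ to stable)
t=10 Δ0: p=0 r=0 clk=0 q=0
  Δ1: clk:0→1
  Δ2: p:0→1
  Δ3: r:0→1
  (3Δ to stable)
t=11 Δ0: p=1 r=1 clk=1 q=0
  Δ1: clk:1→0
  (1Δ to stable)
t=12 Δ0: p=1 r=1 clk=0 q=0
  Δ1: clk:0→1
  Δ2: p:1→0, q:0→1
  (2Δ to stable)
t=13 Δ0: p=0 r=1 clk=1 q=1
  Δ1: clk:1→0
  (1Δ to stable)
t=14 Δ0: p=0 r=1 clk=0 q=1
  Δ1: clk:0→1
  Δ2: p:0→1
  Δ3: r:1→0
  (3Δ to stable)
t=15 Δ0: p=1 r=0 clk=1 q=1
  Δ1: clk:1→0
  (1Δ to stable)
t=16 Δ0: p=1 r=0 clk=0 q=1
  Δ1: clk:0→1
  Δ2: p:1→0, q:1→0
  (2Δ to stable)
t=17 Δ0: p=0 r=0 clk=1 q=0
  Δ1: clk:1→0
  (1Δ to stable)
t=18 Δ0: p=0 r=0 clk=0 q=0
  Δ1: clk:0→1
  Δ2: p:0→1
  Δ3: r:0→1
  (3Δ to stable)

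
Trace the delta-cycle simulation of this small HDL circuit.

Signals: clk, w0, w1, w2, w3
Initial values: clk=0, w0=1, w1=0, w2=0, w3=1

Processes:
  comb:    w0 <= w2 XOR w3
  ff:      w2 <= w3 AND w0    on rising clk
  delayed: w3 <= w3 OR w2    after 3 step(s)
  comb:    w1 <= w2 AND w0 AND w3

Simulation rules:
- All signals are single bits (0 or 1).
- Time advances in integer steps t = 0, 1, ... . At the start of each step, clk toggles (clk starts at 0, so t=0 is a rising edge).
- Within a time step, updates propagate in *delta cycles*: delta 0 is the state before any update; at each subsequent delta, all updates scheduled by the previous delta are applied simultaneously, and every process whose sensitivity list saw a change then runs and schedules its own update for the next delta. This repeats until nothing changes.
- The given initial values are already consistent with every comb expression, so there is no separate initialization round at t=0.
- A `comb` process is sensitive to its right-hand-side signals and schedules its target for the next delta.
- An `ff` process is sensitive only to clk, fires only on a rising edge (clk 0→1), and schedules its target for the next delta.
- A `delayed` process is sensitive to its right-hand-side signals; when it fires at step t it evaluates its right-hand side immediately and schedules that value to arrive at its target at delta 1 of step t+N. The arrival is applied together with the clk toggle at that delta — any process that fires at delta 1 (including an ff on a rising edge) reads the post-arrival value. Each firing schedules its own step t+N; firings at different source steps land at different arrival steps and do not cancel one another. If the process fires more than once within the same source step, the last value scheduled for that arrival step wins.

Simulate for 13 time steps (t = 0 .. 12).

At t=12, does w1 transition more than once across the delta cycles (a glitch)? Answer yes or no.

yes

t0.Δ0 clk=0 w0=1 w1=0 w2=0 w3=1
t0.Δ1 clk=1 w0=1 w1=0 w2=0 w3=1
t0.Δ2 clk=1 w0=1 w1=0 w2=1 w3=1
t0.Δ3 clk=1 w0=0 w1=1 w2=1 w3=1
t0.Δ4 clk=1 w0=0 w1=0 w2=1 w3=1
t1.Δ0 clk=1 w0=0 w1=0 w2=1 w3=1
t1.Δ1 clk=0 w0=0 w1=0 w2=1 w3=1
t2.Δ0 clk=0 w0=0 w1=0 w2=1 w3=1
t2.Δ1 clk=1 w0=0 w1=0 w2=1 w3=1
t2.Δ2 clk=1 w0=0 w1=0 w2=0 w3=1
t2.Δ3 clk=1 w0=1 w1=0 w2=0 w3=1
t3.Δ0 clk=1 w0=1 w1=0 w2=0 w3=1
t3.Δ1 clk=0 w0=1 w1=0 w2=0 w3=1
t4.Δ0 clk=0 w0=1 w1=0 w2=0 w3=1
t4.Δ1 clk=1 w0=1 w1=0 w2=0 w3=1
t4.Δ2 clk=1 w0=1 w1=0 w2=1 w3=1
t4.Δ3 clk=1 w0=0 w1=1 w2=1 w3=1
t4.Δ4 clk=1 w0=0 w1=0 w2=1 w3=1
t5.Δ0 clk=1 w0=0 w1=0 w2=1 w3=1
t5.Δ1 clk=0 w0=0 w1=0 w2=1 w3=1
t6.Δ0 clk=0 w0=0 w1=0 w2=1 w3=1
t6.Δ1 clk=1 w0=0 w1=0 w2=1 w3=1
t6.Δ2 clk=1 w0=0 w1=0 w2=0 w3=1
t6.Δ3 clk=1 w0=1 w1=0 w2=0 w3=1
t7.Δ0 clk=1 w0=1 w1=0 w2=0 w3=1
t7.Δ1 clk=0 w0=1 w1=0 w2=0 w3=1
t8.Δ0 clk=0 w0=1 w1=0 w2=0 w3=1
t8.Δ1 clk=1 w0=1 w1=0 w2=0 w3=1
t8.Δ2 clk=1 w0=1 w1=0 w2=1 w3=1
t8.Δ3 clk=1 w0=0 w1=1 w2=1 w3=1
t8.Δ4 clk=1 w0=0 w1=0 w2=1 w3=1
t9.Δ0 clk=1 w0=0 w1=0 w2=1 w3=1
t9.Δ1 clk=0 w0=0 w1=0 w2=1 w3=1
t10.Δ0 clk=0 w0=0 w1=0 w2=1 w3=1
t10.Δ1 clk=1 w0=0 w1=0 w2=1 w3=1
t10.Δ2 clk=1 w0=0 w1=0 w2=0 w3=1
t10.Δ3 clk=1 w0=1 w1=0 w2=0 w3=1
t11.Δ0 clk=1 w0=1 w1=0 w2=0 w3=1
t11.Δ1 clk=0 w0=1 w1=0 w2=0 w3=1
t12.Δ0 clk=0 w0=1 w1=0 w2=0 w3=1
t12.Δ1 clk=1 w0=1 w1=0 w2=0 w3=1
t12.Δ2 clk=1 w0=1 w1=0 w2=1 w3=1
t12.Δ3 clk=1 w0=0 w1=1 w2=1 w3=1
t12.Δ4 clk=1 w0=0 w1=0 w2=1 w3=1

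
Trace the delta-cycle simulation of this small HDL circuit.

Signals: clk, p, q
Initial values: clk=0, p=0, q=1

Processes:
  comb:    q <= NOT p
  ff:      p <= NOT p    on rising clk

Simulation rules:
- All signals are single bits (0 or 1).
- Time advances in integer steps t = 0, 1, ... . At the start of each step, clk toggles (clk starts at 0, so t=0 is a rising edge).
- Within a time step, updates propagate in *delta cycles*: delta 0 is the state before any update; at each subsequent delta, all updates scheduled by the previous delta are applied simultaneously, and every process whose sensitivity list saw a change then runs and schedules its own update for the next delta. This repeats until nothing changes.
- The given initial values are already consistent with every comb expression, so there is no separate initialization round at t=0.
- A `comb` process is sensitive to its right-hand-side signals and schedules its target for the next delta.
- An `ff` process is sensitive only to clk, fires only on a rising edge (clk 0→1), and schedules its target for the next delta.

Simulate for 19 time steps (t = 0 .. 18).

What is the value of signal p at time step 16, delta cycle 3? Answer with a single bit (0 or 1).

t=0 Δ0: q=1 clk=0 p=0
  Δ1: clk:0→1
  Δ2: p:0→1
  Δ3: q:1→0
  (3Δ to stable)
t=1 Δ0: q=0 clk=1 p=1
  Δ1: clk:1→0
  (1Δ to stable)
t=2 Δ0: q=0 clk=0 p=1
  Δ1: clk:0→1
  Δ2: p:1→0
  Δ3: q:0→1
  (3Δ to stable)
t=3 Δ0: q=1 clk=1 p=0
  Δ1: clk:1→0
  (1Δ to stable)
t=4 Δ0: q=1 clk=0 p=0
  Δ1: clk:0→1
  Δ2: p:0→1
  Δ3: q:1→0
  (3Δ to stable)
t=5 Δ0: q=0 clk=1 p=1
  Δ1: clk:1→0
  (1Δ to stable)
t=6 Δ0: q=0 clk=0 p=1
  Δ1: clk:0→1
  Δ2: p:1→0
  Δ3: q:0→1
  (3Δ to stable)
t=7 Δ0: q=1 clk=1 p=0
  Δ1: clk:1→0
  (1Δ to stable)
t=8 Δ0: q=1 clk=0 p=0
  Δ1: clk:0→1
  Δ2: p:0→1
  Δ3: q:1→0
  (3Δ to stable)
t=9 Δ0: q=0 clk=1 p=1
  Δ1: clk:1→0
  (1Δ to stable)
t=10 Δ0: q=0 clk=0 p=1
  Δ1: clk:0→1
  Δ2: p:1→0
  Δ3: q:0→1
  (3Δ to stable)
t=11 Δ0: q=1 clk=1 p=0
  Δ1: clk:1→0
  (1Δ to stable)
t=12 Δ0: q=1 clk=0 p=0
  Δ1: clk:0→1
  Δ2: p:0→1
  Δ3: q:1→0
  (3Δ to stable)
t=13 Δ0: q=0 clk=1 p=1
  Δ1: clk:1→0
  (1Δ to stable)
t=14 Δ0: q=0 clk=0 p=1
  Δ1: clk:0→1
  Δ2: p:1→0
  Δ3: q:0→1
  (3Δ to stable)
t=15 Δ0: q=1 clk=1 p=0
  Δ1: clk:1→0
  (1Δ to stable)
t=16 Δ0: q=1 clk=0 p=0
  Δ1: clk:0→1
  Δ2: p:0→1
  Δ3: q:1→0
  (3Δ to stable)
t=17 Δ0: q=0 clk=1 p=1
  Δ1: clk:1→0
  (1Δ to stable)
t=18 Δ0: q=0 clk=0 p=1
  Δ1: clk:0→1
  Δ2: p:1→0
  Δ3: q:0→1
  (3Δ to stable)

1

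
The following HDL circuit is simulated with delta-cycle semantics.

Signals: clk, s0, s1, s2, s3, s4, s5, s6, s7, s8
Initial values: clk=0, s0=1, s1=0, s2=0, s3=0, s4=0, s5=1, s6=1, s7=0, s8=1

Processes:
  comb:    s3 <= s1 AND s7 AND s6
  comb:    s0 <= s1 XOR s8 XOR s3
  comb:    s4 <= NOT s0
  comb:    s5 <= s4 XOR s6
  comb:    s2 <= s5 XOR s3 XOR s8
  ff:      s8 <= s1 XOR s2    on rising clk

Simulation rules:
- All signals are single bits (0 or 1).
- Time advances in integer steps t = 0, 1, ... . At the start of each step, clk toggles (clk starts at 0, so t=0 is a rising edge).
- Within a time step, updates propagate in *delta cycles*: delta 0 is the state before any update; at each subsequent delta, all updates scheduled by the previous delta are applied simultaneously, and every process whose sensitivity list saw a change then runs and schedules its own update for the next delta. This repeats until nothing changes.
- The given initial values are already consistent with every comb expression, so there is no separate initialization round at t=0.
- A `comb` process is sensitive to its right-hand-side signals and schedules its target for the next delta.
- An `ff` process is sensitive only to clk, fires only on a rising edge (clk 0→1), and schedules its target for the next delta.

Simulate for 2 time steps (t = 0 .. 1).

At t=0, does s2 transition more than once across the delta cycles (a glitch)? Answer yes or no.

t0.Δ0 s0=1 s7=0 s3=0 s2=0 s8=1 s6=1 s1=0 s4=0 s5=1 clk=0
t0.Δ1 s0=1 s7=0 s3=0 s2=0 s8=1 s6=1 s1=0 s4=0 s5=1 clk=1
t0.Δ2 s0=1 s7=0 s3=0 s2=0 s8=0 s6=1 s1=0 s4=0 s5=1 clk=1
t0.Δ3 s0=0 s7=0 s3=0 s2=1 s8=0 s6=1 s1=0 s4=0 s5=1 clk=1
t0.Δ4 s0=0 s7=0 s3=0 s2=1 s8=0 s6=1 s1=0 s4=1 s5=1 clk=1
t0.Δ5 s0=0 s7=0 s3=0 s2=1 s8=0 s6=1 s1=0 s4=1 s5=0 clk=1
t0.Δ6 s0=0 s7=0 s3=0 s2=0 s8=0 s6=1 s1=0 s4=1 s5=0 clk=1
t1.Δ0 s0=0 s7=0 s3=0 s2=0 s8=0 s6=1 s1=0 s4=1 s5=0 clk=1
t1.Δ1 s0=0 s7=0 s3=0 s2=0 s8=0 s6=1 s1=0 s4=1 s5=0 clk=0

yes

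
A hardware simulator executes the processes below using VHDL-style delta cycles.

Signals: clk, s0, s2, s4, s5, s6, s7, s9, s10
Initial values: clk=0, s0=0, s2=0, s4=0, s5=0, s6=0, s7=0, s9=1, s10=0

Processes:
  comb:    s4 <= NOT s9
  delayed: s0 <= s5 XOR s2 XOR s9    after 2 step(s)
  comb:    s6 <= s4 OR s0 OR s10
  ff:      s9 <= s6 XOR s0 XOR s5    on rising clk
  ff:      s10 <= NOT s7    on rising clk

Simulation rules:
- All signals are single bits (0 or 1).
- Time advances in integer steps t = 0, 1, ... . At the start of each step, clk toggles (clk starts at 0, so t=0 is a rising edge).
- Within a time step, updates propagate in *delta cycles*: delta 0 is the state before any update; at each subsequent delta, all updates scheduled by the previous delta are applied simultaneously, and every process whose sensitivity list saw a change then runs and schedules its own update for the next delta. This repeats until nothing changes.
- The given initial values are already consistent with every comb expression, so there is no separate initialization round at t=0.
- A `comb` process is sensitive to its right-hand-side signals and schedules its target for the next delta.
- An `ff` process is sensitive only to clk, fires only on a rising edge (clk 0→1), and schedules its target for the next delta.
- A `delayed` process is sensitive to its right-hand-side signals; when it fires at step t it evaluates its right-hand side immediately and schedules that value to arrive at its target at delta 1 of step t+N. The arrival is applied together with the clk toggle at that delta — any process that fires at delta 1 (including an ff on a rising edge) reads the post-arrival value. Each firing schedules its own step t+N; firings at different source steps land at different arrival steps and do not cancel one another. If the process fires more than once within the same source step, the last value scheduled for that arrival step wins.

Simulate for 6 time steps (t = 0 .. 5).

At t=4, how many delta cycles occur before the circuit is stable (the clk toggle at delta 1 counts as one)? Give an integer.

[bits: s7,s0,clk,s6,s4,s10,s5,s2,s9]
t=0: Δ0=000000001 Δ1=001000001 Δ2=001001000 Δ3=001111000 | 3Δ
t=1: Δ0=001111000 Δ1=000111000 | 1Δ
t=2: Δ0=000111000 Δ1=001111000 Δ2=001111001 Δ3=001101001 | 3Δ
t=3: Δ0=001101001 Δ1=000101001 | 1Δ
t=4: Δ0=000101001 Δ1=011101001 Δ2=011101000 Δ3=011111000 | 3Δ
t=5: Δ0=011111000 Δ1=010111000 | 1Δ

3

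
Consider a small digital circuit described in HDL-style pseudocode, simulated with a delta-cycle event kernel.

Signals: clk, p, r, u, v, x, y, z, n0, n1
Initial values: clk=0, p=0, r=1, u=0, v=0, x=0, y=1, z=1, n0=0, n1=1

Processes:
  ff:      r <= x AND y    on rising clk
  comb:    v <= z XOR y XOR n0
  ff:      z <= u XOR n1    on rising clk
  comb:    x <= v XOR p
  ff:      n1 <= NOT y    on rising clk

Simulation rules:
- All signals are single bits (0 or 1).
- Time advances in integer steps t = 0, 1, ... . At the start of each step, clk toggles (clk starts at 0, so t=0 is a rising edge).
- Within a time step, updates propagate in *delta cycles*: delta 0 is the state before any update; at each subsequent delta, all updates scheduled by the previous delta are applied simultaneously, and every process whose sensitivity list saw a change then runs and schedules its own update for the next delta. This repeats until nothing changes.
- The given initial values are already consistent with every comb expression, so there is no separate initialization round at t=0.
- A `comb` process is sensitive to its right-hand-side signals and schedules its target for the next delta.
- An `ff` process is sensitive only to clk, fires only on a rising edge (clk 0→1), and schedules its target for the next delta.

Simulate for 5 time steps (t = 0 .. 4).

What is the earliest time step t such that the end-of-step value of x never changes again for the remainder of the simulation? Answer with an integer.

2

[bits: y,u,r,n1,p,n0,z,clk,v,x]
t=0: Δ0=1011001000 Δ1=1011001100 Δ2=1000001100 | 2Δ
t=1: Δ0=1000001100 Δ1=1000001000 | 1Δ
t=2: Δ0=1000001000 Δ1=1000001100 Δ2=1000000100 Δ3=1000000110 Δ4=1000000111 | 4Δ
t=3: Δ0=1000000111 Δ1=1000000011 | 1Δ
t=4: Δ0=1000000011 Δ1=1000000111 Δ2=1010000111 | 2Δ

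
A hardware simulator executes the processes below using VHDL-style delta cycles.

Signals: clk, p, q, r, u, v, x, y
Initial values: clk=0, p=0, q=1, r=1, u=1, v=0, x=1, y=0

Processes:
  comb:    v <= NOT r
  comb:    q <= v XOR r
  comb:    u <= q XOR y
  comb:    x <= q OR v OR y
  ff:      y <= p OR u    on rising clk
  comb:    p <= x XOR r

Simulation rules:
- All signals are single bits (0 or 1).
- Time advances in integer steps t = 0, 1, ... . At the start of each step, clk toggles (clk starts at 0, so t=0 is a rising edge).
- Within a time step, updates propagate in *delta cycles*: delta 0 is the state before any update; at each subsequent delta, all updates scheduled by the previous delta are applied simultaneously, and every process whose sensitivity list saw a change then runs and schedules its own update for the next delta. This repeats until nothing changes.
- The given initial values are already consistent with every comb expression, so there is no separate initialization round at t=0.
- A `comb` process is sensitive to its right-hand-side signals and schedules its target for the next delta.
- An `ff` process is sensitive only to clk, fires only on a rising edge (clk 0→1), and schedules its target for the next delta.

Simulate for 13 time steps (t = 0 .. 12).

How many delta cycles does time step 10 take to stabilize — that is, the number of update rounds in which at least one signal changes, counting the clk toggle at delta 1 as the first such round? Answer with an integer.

3

t0.Δ0 u=1 x=1 p=0 v=0 r=1 y=0 clk=0 q=1
t0.Δ1 u=1 x=1 p=0 v=0 r=1 y=0 clk=1 q=1
t0.Δ2 u=1 x=1 p=0 v=0 r=1 y=1 clk=1 q=1
t0.Δ3 u=0 x=1 p=0 v=0 r=1 y=1 clk=1 q=1
t1.Δ0 u=0 x=1 p=0 v=0 r=1 y=1 clk=1 q=1
t1.Δ1 u=0 x=1 p=0 v=0 r=1 y=1 clk=0 q=1
t2.Δ0 u=0 x=1 p=0 v=0 r=1 y=1 clk=0 q=1
t2.Δ1 u=0 x=1 p=0 v=0 r=1 y=1 clk=1 q=1
t2.Δ2 u=0 x=1 p=0 v=0 r=1 y=0 clk=1 q=1
t2.Δ3 u=1 x=1 p=0 v=0 r=1 y=0 clk=1 q=1
t3.Δ0 u=1 x=1 p=0 v=0 r=1 y=0 clk=1 q=1
t3.Δ1 u=1 x=1 p=0 v=0 r=1 y=0 clk=0 q=1
t4.Δ0 u=1 x=1 p=0 v=0 r=1 y=0 clk=0 q=1
t4.Δ1 u=1 x=1 p=0 v=0 r=1 y=0 clk=1 q=1
t4.Δ2 u=1 x=1 p=0 v=0 r=1 y=1 clk=1 q=1
t4.Δ3 u=0 x=1 p=0 v=0 r=1 y=1 clk=1 q=1
t5.Δ0 u=0 x=1 p=0 v=0 r=1 y=1 clk=1 q=1
t5.Δ1 u=0 x=1 p=0 v=0 r=1 y=1 clk=0 q=1
t6.Δ0 u=0 x=1 p=0 v=0 r=1 y=1 clk=0 q=1
t6.Δ1 u=0 x=1 p=0 v=0 r=1 y=1 clk=1 q=1
t6.Δ2 u=0 x=1 p=0 v=0 r=1 y=0 clk=1 q=1
t6.Δ3 u=1 x=1 p=0 v=0 r=1 y=0 clk=1 q=1
t7.Δ0 u=1 x=1 p=0 v=0 r=1 y=0 clk=1 q=1
t7.Δ1 u=1 x=1 p=0 v=0 r=1 y=0 clk=0 q=1
t8.Δ0 u=1 x=1 p=0 v=0 r=1 y=0 clk=0 q=1
t8.Δ1 u=1 x=1 p=0 v=0 r=1 y=0 clk=1 q=1
t8.Δ2 u=1 x=1 p=0 v=0 r=1 y=1 clk=1 q=1
t8.Δ3 u=0 x=1 p=0 v=0 r=1 y=1 clk=1 q=1
t9.Δ0 u=0 x=1 p=0 v=0 r=1 y=1 clk=1 q=1
t9.Δ1 u=0 x=1 p=0 v=0 r=1 y=1 clk=0 q=1
t10.Δ0 u=0 x=1 p=0 v=0 r=1 y=1 clk=0 q=1
t10.Δ1 u=0 x=1 p=0 v=0 r=1 y=1 clk=1 q=1
t10.Δ2 u=0 x=1 p=0 v=0 r=1 y=0 clk=1 q=1
t10.Δ3 u=1 x=1 p=0 v=0 r=1 y=0 clk=1 q=1
t11.Δ0 u=1 x=1 p=0 v=0 r=1 y=0 clk=1 q=1
t11.Δ1 u=1 x=1 p=0 v=0 r=1 y=0 clk=0 q=1
t12.Δ0 u=1 x=1 p=0 v=0 r=1 y=0 clk=0 q=1
t12.Δ1 u=1 x=1 p=0 v=0 r=1 y=0 clk=1 q=1
t12.Δ2 u=1 x=1 p=0 v=0 r=1 y=1 clk=1 q=1
t12.Δ3 u=0 x=1 p=0 v=0 r=1 y=1 clk=1 q=1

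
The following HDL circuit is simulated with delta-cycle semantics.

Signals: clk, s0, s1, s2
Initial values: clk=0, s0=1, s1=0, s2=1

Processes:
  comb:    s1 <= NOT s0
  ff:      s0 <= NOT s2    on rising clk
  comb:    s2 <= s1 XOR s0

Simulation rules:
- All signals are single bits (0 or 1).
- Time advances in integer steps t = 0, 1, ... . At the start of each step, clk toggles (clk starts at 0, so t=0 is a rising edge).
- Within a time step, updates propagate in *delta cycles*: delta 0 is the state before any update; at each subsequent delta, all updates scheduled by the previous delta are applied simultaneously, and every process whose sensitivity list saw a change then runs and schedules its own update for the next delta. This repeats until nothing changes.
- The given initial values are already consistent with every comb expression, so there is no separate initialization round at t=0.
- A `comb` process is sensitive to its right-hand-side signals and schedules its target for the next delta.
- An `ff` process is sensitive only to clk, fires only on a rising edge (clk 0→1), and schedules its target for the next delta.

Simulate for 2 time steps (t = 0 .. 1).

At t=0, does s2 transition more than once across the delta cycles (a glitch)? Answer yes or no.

yes

t0.Δ0 clk=0 s1=0 s2=1 s0=1
t0.Δ1 clk=1 s1=0 s2=1 s0=1
t0.Δ2 clk=1 s1=0 s2=1 s0=0
t0.Δ3 clk=1 s1=1 s2=0 s0=0
t0.Δ4 clk=1 s1=1 s2=1 s0=0
t1.Δ0 clk=1 s1=1 s2=1 s0=0
t1.Δ1 clk=0 s1=1 s2=1 s0=0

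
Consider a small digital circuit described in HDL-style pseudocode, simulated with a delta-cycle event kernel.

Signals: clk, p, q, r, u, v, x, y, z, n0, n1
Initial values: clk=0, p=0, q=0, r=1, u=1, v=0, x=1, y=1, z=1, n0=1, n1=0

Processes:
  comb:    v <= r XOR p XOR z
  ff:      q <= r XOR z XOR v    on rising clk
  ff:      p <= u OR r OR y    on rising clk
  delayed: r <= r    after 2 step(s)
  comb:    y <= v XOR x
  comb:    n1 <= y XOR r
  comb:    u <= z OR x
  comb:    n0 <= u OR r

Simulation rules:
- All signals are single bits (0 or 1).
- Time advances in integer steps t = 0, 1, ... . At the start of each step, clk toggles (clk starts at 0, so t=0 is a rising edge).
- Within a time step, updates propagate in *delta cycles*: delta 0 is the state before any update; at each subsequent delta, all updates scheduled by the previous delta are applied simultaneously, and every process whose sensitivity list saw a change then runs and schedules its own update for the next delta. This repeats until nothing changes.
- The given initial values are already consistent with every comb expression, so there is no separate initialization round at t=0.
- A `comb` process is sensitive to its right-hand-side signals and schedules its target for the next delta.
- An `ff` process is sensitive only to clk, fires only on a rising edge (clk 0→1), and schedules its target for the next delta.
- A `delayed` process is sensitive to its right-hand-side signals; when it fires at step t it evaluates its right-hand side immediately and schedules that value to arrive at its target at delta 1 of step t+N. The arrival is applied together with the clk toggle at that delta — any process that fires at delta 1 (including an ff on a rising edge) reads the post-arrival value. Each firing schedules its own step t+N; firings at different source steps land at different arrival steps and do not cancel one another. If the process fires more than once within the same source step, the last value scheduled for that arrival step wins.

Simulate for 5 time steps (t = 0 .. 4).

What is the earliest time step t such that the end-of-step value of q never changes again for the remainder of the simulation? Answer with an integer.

t=0 Δ0: q=0 x=1 n1=0 r=1 y=1 z=1 u=1 clk=0 n0=1 v=0 p=0
  Δ1: clk:0→1
  Δ2: p:0→1
  Δ3: v:0→1
  Δ4: y:1→0
  Δ5: n1:0→1
  (5Δ to stable)
t=1 Δ0: q=0 x=1 n1=1 r=1 y=0 z=1 u=1 clk=1 n0=1 v=1 p=1
  Δ1: clk:1→0
  (1Δ to stable)
t=2 Δ0: q=0 x=1 n1=1 r=1 y=0 z=1 u=1 clk=0 n0=1 v=1 p=1
  Δ1: clk:0→1
  Δ2: q:0→1
  (2Δ to stable)
t=3 Δ0: q=1 x=1 n1=1 r=1 y=0 z=1 u=1 clk=1 n0=1 v=1 p=1
  Δ1: clk:1→0
  (1Δ to stable)
t=4 Δ0: q=1 x=1 n1=1 r=1 y=0 z=1 u=1 clk=0 n0=1 v=1 p=1
  Δ1: clk:0→1
  (1Δ to stable)

2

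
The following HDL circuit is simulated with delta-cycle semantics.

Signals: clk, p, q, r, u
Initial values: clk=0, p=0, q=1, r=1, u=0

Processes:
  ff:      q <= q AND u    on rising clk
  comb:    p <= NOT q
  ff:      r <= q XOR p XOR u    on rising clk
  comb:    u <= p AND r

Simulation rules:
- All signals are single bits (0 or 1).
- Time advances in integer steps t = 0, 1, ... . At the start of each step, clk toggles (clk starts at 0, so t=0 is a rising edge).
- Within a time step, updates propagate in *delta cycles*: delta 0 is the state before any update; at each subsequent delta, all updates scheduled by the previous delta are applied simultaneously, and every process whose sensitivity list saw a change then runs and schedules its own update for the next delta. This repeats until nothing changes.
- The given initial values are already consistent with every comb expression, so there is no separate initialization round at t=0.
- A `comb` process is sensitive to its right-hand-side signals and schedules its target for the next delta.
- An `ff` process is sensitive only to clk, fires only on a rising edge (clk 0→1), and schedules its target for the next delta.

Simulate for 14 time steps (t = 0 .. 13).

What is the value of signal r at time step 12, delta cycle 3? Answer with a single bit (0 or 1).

1

[bits: p,clk,u,q,r]
t=0: Δ0=00011 Δ1=01011 Δ2=01001 Δ3=11001 Δ4=11101 | 4Δ
t=1: Δ0=11101 Δ1=10101 | 1Δ
t=2: Δ0=10101 Δ1=11101 Δ2=11100 Δ3=11000 | 3Δ
t=3: Δ0=11000 Δ1=10000 | 1Δ
t=4: Δ0=10000 Δ1=11000 Δ2=11001 Δ3=11101 | 3Δ
t=5: Δ0=11101 Δ1=10101 | 1Δ
t=6: Δ0=10101 Δ1=11101 Δ2=11100 Δ3=11000 | 3Δ
t=7: Δ0=11000 Δ1=10000 | 1Δ
t=8: Δ0=10000 Δ1=11000 Δ2=11001 Δ3=11101 | 3Δ
t=9: Δ0=11101 Δ1=10101 | 1Δ
t=10: Δ0=10101 Δ1=11101 Δ2=11100 Δ3=11000 | 3Δ
t=11: Δ0=11000 Δ1=10000 | 1Δ
t=12: Δ0=10000 Δ1=11000 Δ2=11001 Δ3=11101 | 3Δ
t=13: Δ0=11101 Δ1=10101 | 1Δ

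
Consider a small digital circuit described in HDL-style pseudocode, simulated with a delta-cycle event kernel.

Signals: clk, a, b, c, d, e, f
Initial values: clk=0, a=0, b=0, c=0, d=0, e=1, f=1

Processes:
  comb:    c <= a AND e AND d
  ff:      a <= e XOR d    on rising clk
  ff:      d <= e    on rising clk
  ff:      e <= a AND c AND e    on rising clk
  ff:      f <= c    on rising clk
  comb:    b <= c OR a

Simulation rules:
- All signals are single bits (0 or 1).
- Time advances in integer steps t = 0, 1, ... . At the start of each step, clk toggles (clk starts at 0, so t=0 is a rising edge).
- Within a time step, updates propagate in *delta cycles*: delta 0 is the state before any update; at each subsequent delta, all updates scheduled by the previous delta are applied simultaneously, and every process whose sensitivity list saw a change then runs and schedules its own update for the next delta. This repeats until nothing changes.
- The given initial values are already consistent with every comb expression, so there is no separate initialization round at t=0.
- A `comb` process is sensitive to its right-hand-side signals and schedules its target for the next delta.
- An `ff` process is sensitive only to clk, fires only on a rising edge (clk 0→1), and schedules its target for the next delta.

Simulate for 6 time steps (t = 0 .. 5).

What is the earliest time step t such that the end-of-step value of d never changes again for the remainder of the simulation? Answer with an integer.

t=0 Δ0: e=1 clk=0 b=0 a=0 f=1 c=0 d=0
  Δ1: clk:0→1
  Δ2: e:1→0, a:0→1, f:1→0, d:0→1
  Δ3: b:0→1
  (3Δ to stable)
t=1 Δ0: e=0 clk=1 b=1 a=1 f=0 c=0 d=1
  Δ1: clk:1→0
  (1Δ to stable)
t=2 Δ0: e=0 clk=0 b=1 a=1 f=0 c=0 d=1
  Δ1: clk:0→1
  Δ2: d:1→0
  (2Δ to stable)
t=3 Δ0: e=0 clk=1 b=1 a=1 f=0 c=0 d=0
  Δ1: clk:1→0
  (1Δ to stable)
t=4 Δ0: e=0 clk=0 b=1 a=1 f=0 c=0 d=0
  Δ1: clk:0→1
  Δ2: a:1→0
  Δ3: b:1→0
  (3Δ to stable)
t=5 Δ0: e=0 clk=1 b=0 a=0 f=0 c=0 d=0
  Δ1: clk:1→0
  (1Δ to stable)

2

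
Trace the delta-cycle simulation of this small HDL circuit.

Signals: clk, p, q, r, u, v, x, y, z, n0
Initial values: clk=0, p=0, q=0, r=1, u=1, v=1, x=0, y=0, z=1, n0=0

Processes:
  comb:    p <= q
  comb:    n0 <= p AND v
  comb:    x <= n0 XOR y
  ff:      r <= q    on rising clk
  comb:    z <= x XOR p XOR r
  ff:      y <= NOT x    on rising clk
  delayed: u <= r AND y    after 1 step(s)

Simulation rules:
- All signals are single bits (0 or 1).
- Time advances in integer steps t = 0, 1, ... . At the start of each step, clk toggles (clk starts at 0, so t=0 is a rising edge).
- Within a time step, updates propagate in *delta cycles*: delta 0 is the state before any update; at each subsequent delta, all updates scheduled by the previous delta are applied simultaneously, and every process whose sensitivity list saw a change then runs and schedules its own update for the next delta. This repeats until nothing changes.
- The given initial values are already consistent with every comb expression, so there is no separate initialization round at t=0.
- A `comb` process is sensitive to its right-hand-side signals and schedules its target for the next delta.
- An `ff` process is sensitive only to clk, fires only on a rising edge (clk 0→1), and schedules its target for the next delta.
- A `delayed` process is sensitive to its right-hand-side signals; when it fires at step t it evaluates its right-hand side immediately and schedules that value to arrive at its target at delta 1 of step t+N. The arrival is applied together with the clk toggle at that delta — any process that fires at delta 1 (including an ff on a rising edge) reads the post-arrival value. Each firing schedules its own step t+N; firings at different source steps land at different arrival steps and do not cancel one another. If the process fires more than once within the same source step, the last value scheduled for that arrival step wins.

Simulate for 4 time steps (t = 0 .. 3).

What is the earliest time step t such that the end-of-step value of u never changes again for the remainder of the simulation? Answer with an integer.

1

t=0 Δ0: y=0 z=1 r=1 v=1 clk=0 n0=0 p=0 x=0 u=1 q=0
  Δ1: clk:0→1
  Δ2: y:0→1, r:1→0
  Δ3: z:1→0, x:0→1
  Δ4: z:0→1
  (4Δ to stable)
t=1 Δ0: y=1 z=1 r=0 v=1 clk=1 n0=0 p=0 x=1 u=1 q=0
  Δ1: clk:1→0, u:1→0
  (1Δ to stable)
t=2 Δ0: y=1 z=1 r=0 v=1 clk=0 n0=0 p=0 x=1 u=0 q=0
  Δ1: clk:0→1
  Δ2: y:1→0
  Δ3: x:1→0
  Δ4: z:1→0
  (4Δ to stable)
t=3 Δ0: y=0 z=0 r=0 v=1 clk=1 n0=0 p=0 x=0 u=0 q=0
  Δ1: clk:1→0
  (1Δ to stable)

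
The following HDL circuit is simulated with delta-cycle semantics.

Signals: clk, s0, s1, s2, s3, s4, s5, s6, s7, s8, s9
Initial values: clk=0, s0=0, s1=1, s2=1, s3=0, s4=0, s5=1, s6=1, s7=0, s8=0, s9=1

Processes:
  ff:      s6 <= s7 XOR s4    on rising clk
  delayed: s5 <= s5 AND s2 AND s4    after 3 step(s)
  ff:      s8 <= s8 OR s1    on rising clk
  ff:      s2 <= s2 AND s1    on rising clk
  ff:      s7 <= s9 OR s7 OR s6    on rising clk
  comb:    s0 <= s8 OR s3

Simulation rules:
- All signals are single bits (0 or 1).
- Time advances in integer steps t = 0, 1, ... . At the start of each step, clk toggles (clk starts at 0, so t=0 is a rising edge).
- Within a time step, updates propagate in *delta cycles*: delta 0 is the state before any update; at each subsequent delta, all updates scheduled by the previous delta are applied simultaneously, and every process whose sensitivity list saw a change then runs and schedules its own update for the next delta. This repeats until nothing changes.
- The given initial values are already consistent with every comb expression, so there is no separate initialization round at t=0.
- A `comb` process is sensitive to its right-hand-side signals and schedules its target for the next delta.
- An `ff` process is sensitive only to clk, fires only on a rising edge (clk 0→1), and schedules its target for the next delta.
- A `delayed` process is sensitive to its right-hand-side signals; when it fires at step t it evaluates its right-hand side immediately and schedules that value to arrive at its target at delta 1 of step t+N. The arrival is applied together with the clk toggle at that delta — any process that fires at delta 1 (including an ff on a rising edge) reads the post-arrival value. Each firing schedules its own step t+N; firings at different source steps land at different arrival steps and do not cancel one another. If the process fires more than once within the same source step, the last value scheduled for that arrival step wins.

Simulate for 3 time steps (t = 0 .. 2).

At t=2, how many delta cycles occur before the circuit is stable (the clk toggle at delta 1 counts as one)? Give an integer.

t0.Δ0 s6=1 clk=0 s7=0 s1=1 s9=1 s3=0 s4=0 s5=1 s0=0 s8=0 s2=1
t0.Δ1 s6=1 clk=1 s7=0 s1=1 s9=1 s3=0 s4=0 s5=1 s0=0 s8=0 s2=1
t0.Δ2 s6=0 clk=1 s7=1 s1=1 s9=1 s3=0 s4=0 s5=1 s0=0 s8=1 s2=1
t0.Δ3 s6=0 clk=1 s7=1 s1=1 s9=1 s3=0 s4=0 s5=1 s0=1 s8=1 s2=1
t1.Δ0 s6=0 clk=1 s7=1 s1=1 s9=1 s3=0 s4=0 s5=1 s0=1 s8=1 s2=1
t1.Δ1 s6=0 clk=0 s7=1 s1=1 s9=1 s3=0 s4=0 s5=1 s0=1 s8=1 s2=1
t2.Δ0 s6=0 clk=0 s7=1 s1=1 s9=1 s3=0 s4=0 s5=1 s0=1 s8=1 s2=1
t2.Δ1 s6=0 clk=1 s7=1 s1=1 s9=1 s3=0 s4=0 s5=1 s0=1 s8=1 s2=1
t2.Δ2 s6=1 clk=1 s7=1 s1=1 s9=1 s3=0 s4=0 s5=1 s0=1 s8=1 s2=1

2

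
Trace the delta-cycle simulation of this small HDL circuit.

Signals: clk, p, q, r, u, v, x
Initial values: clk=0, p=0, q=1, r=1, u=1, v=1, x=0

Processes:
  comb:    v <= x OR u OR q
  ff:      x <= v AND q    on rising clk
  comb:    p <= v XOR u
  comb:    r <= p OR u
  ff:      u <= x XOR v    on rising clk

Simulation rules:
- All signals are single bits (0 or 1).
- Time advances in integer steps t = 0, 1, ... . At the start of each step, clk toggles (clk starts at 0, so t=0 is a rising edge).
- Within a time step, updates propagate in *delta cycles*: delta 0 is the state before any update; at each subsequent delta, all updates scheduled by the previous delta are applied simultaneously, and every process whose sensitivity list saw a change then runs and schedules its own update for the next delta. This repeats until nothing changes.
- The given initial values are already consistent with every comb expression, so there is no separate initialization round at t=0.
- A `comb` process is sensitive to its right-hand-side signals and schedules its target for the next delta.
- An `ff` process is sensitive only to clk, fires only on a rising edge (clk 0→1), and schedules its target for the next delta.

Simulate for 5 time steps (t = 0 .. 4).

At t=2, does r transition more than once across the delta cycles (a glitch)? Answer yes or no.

[bits: u,clk,p,v,x,q,r]
t=0: Δ0=1001011 Δ1=1101011 Δ2=1101111 | 2Δ
t=1: Δ0=1101111 Δ1=1001111 | 1Δ
t=2: Δ0=1001111 Δ1=1101111 Δ2=0101111 Δ3=0111110 Δ4=0111111 | 4Δ
t=3: Δ0=0111111 Δ1=0011111 | 1Δ
t=4: Δ0=0011111 Δ1=0111111 | 1Δ

yes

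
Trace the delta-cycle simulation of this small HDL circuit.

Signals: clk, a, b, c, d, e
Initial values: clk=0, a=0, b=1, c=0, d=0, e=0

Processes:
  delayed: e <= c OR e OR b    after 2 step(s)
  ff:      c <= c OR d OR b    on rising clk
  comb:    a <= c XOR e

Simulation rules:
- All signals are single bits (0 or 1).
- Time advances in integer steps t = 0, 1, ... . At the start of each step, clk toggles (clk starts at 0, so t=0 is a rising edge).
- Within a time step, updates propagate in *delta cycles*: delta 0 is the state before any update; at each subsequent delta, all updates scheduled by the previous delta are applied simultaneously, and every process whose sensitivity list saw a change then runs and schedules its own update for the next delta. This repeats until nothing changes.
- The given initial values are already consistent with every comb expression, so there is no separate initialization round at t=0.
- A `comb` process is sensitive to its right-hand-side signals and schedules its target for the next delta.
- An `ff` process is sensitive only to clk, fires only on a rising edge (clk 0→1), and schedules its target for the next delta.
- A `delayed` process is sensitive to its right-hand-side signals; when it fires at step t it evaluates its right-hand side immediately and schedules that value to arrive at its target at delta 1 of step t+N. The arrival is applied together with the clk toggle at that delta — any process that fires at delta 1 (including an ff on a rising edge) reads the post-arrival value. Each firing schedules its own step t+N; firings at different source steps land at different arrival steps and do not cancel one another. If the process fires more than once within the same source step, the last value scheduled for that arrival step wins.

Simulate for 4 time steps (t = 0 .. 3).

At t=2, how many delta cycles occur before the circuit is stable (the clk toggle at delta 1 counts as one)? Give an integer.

2

t0.Δ0 c=0 e=0 b=1 a=0 clk=0 d=0
t0.Δ1 c=0 e=0 b=1 a=0 clk=1 d=0
t0.Δ2 c=1 e=0 b=1 a=0 clk=1 d=0
t0.Δ3 c=1 e=0 b=1 a=1 clk=1 d=0
t1.Δ0 c=1 e=0 b=1 a=1 clk=1 d=0
t1.Δ1 c=1 e=0 b=1 a=1 clk=0 d=0
t2.Δ0 c=1 e=0 b=1 a=1 clk=0 d=0
t2.Δ1 c=1 e=1 b=1 a=1 clk=1 d=0
t2.Δ2 c=1 e=1 b=1 a=0 clk=1 d=0
t3.Δ0 c=1 e=1 b=1 a=0 clk=1 d=0
t3.Δ1 c=1 e=1 b=1 a=0 clk=0 d=0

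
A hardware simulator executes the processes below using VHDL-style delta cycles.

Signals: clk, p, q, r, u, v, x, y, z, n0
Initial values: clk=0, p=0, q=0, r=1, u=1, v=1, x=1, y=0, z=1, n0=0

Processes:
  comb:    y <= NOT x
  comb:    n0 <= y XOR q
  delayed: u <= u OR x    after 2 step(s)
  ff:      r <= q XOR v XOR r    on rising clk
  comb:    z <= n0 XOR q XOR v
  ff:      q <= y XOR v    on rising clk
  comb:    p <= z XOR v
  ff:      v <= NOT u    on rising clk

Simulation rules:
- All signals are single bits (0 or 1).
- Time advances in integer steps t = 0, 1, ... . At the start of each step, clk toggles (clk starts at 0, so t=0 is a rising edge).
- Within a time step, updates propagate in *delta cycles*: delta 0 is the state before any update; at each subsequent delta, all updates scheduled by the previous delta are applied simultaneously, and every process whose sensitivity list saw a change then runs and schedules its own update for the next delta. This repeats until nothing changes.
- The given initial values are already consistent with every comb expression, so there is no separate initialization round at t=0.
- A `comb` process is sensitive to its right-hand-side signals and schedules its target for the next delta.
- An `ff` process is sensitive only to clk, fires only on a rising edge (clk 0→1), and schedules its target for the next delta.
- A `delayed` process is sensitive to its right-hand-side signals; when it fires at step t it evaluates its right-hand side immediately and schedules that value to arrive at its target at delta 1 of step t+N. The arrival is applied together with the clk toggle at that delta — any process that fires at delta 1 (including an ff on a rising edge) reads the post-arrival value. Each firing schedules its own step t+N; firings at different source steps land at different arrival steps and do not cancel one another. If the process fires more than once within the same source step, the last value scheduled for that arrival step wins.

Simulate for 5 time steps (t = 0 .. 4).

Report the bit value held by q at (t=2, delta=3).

0

[bits: p,q,x,clk,n0,u,z,r,v,y]
t=0: Δ0=0010011110 Δ1=0011011110 Δ2=0111011000 Δ3=1111111000 Δ4=1111110000 Δ5=0111110000 | 5Δ
t=1: Δ0=0111110000 Δ1=0110110000 | 1Δ
t=2: Δ0=0110110000 Δ1=0111110000 Δ2=0011110100 Δ3=0011011100 Δ4=1011010100 Δ5=0011010100 | 5Δ
t=3: Δ0=0011010100 Δ1=0010010100 | 1Δ
t=4: Δ0=0010010100 Δ1=0011010100 | 1Δ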